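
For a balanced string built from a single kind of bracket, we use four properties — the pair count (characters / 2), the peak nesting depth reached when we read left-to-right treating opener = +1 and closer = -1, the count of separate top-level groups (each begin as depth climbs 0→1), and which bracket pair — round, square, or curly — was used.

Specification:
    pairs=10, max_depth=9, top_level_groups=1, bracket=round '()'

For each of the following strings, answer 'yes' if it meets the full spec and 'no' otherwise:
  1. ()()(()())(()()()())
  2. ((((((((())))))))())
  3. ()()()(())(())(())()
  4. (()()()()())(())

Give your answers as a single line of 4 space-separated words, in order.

Answer: no yes no no

Derivation:
String 1 '()()(()())(()()()())': depth seq [1 0 1 0 1 2 1 2 1 0 1 2 1 2 1 2 1 2 1 0]
  -> pairs=10 depth=2 groups=4 -> no
String 2 '((((((((())))))))())': depth seq [1 2 3 4 5 6 7 8 9 8 7 6 5 4 3 2 1 2 1 0]
  -> pairs=10 depth=9 groups=1 -> yes
String 3 '()()()(())(())(())()': depth seq [1 0 1 0 1 0 1 2 1 0 1 2 1 0 1 2 1 0 1 0]
  -> pairs=10 depth=2 groups=7 -> no
String 4 '(()()()()())(())': depth seq [1 2 1 2 1 2 1 2 1 2 1 0 1 2 1 0]
  -> pairs=8 depth=2 groups=2 -> no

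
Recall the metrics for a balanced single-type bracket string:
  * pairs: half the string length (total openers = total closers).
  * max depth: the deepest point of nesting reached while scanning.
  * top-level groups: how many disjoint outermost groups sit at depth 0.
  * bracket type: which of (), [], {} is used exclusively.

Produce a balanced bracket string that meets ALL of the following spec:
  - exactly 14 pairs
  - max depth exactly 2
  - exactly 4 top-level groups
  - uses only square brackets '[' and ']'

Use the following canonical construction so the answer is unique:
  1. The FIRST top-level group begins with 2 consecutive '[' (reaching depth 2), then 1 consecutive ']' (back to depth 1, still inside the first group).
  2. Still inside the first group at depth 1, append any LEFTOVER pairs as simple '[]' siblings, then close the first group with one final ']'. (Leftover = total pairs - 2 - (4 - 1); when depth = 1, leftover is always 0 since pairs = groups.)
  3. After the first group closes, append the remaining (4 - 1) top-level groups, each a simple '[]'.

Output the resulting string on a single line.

Spec: pairs=14 depth=2 groups=4
Leftover pairs = 14 - 2 - (4-1) = 9
First group: deep chain of depth 2 + 9 sibling pairs
Remaining 3 groups: simple '[]' each

Answer: [[][][][][][][][][][]][][][]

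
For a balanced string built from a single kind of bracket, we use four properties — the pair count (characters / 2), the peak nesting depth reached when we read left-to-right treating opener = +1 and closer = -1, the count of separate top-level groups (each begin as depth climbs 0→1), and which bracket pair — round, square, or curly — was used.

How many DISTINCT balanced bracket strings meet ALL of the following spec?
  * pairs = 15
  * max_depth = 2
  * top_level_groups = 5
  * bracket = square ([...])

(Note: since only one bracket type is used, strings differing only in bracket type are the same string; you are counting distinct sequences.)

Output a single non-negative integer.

Spec: pairs=15 depth=2 groups=5
Count(depth <= 2) = 1001
Count(depth <= 1) = 0
Count(depth == 2) = 1001 - 0 = 1001

Answer: 1001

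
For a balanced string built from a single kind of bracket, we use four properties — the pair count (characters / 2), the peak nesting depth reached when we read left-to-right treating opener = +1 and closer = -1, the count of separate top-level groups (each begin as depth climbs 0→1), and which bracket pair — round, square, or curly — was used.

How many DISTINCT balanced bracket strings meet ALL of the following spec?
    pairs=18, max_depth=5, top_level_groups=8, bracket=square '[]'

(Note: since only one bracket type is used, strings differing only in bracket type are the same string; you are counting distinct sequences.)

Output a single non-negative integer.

Spec: pairs=18 depth=5 groups=8
Count(depth <= 5) = 3361048
Count(depth <= 4) = 2540104
Count(depth == 5) = 3361048 - 2540104 = 820944

Answer: 820944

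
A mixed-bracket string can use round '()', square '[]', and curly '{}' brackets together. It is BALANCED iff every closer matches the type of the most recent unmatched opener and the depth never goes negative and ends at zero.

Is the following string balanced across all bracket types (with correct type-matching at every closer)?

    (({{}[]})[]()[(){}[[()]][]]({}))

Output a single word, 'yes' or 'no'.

Answer: yes

Derivation:
pos 0: push '('; stack = (
pos 1: push '('; stack = ((
pos 2: push '{'; stack = (({
pos 3: push '{'; stack = (({{
pos 4: '}' matches '{'; pop; stack = (({
pos 5: push '['; stack = (({[
pos 6: ']' matches '['; pop; stack = (({
pos 7: '}' matches '{'; pop; stack = ((
pos 8: ')' matches '('; pop; stack = (
pos 9: push '['; stack = ([
pos 10: ']' matches '['; pop; stack = (
pos 11: push '('; stack = ((
pos 12: ')' matches '('; pop; stack = (
pos 13: push '['; stack = ([
pos 14: push '('; stack = ([(
pos 15: ')' matches '('; pop; stack = ([
pos 16: push '{'; stack = ([{
pos 17: '}' matches '{'; pop; stack = ([
pos 18: push '['; stack = ([[
pos 19: push '['; stack = ([[[
pos 20: push '('; stack = ([[[(
pos 21: ')' matches '('; pop; stack = ([[[
pos 22: ']' matches '['; pop; stack = ([[
pos 23: ']' matches '['; pop; stack = ([
pos 24: push '['; stack = ([[
pos 25: ']' matches '['; pop; stack = ([
pos 26: ']' matches '['; pop; stack = (
pos 27: push '('; stack = ((
pos 28: push '{'; stack = (({
pos 29: '}' matches '{'; pop; stack = ((
pos 30: ')' matches '('; pop; stack = (
pos 31: ')' matches '('; pop; stack = (empty)
end: stack empty → VALID
Verdict: properly nested → yes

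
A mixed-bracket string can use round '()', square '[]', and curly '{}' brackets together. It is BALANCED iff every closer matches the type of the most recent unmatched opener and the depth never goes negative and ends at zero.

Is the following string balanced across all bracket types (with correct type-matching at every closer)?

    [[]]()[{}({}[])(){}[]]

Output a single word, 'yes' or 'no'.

pos 0: push '['; stack = [
pos 1: push '['; stack = [[
pos 2: ']' matches '['; pop; stack = [
pos 3: ']' matches '['; pop; stack = (empty)
pos 4: push '('; stack = (
pos 5: ')' matches '('; pop; stack = (empty)
pos 6: push '['; stack = [
pos 7: push '{'; stack = [{
pos 8: '}' matches '{'; pop; stack = [
pos 9: push '('; stack = [(
pos 10: push '{'; stack = [({
pos 11: '}' matches '{'; pop; stack = [(
pos 12: push '['; stack = [([
pos 13: ']' matches '['; pop; stack = [(
pos 14: ')' matches '('; pop; stack = [
pos 15: push '('; stack = [(
pos 16: ')' matches '('; pop; stack = [
pos 17: push '{'; stack = [{
pos 18: '}' matches '{'; pop; stack = [
pos 19: push '['; stack = [[
pos 20: ']' matches '['; pop; stack = [
pos 21: ']' matches '['; pop; stack = (empty)
end: stack empty → VALID
Verdict: properly nested → yes

Answer: yes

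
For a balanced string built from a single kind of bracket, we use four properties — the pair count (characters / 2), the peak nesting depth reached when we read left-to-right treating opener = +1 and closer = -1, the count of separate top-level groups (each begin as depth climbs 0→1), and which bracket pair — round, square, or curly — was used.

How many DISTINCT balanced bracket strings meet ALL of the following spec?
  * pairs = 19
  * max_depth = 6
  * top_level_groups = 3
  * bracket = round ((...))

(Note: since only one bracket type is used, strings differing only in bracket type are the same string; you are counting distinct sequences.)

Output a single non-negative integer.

Answer: 94452891

Derivation:
Spec: pairs=19 depth=6 groups=3
Count(depth <= 6) = 214923945
Count(depth <= 5) = 120471054
Count(depth == 6) = 214923945 - 120471054 = 94452891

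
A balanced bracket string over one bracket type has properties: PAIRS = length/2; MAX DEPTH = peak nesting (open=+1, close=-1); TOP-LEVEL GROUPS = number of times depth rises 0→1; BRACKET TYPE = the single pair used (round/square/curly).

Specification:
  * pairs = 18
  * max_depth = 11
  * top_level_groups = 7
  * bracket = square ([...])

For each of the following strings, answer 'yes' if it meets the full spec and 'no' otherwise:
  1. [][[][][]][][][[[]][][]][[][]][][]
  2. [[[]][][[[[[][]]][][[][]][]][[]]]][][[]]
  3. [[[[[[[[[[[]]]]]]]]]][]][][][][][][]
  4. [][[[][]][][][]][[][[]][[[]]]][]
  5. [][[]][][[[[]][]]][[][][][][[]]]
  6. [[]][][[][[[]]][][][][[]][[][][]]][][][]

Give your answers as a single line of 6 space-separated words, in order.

Answer: no no yes no no no

Derivation:
String 1 '[][[][][]][][][[[]][][]][[][]][][]': depth seq [1 0 1 2 1 2 1 2 1 0 1 0 1 0 1 2 3 2 1 2 1 2 1 0 1 2 1 2 1 0 1 0 1 0]
  -> pairs=17 depth=3 groups=8 -> no
String 2 '[[[]][][[[[[][]]][][[][]][]][[]]]][][[]]': depth seq [1 2 3 2 1 2 1 2 3 4 5 6 5 6 5 4 3 4 3 4 5 4 5 4 3 4 3 2 3 4 3 2 1 0 1 0 1 2 1 0]
  -> pairs=20 depth=6 groups=3 -> no
String 3 '[[[[[[[[[[[]]]]]]]]]][]][][][][][][]': depth seq [1 2 3 4 5 6 7 8 9 10 11 10 9 8 7 6 5 4 3 2 1 2 1 0 1 0 1 0 1 0 1 0 1 0 1 0]
  -> pairs=18 depth=11 groups=7 -> yes
String 4 '[][[[][]][][][]][[][[]][[[]]]][]': depth seq [1 0 1 2 3 2 3 2 1 2 1 2 1 2 1 0 1 2 1 2 3 2 1 2 3 4 3 2 1 0 1 0]
  -> pairs=16 depth=4 groups=4 -> no
String 5 '[][[]][][[[[]][]]][[][][][][[]]]': depth seq [1 0 1 2 1 0 1 0 1 2 3 4 3 2 3 2 1 0 1 2 1 2 1 2 1 2 1 2 3 2 1 0]
  -> pairs=16 depth=4 groups=5 -> no
String 6 '[[]][][[][[[]]][][][][[]][[][][]]][][][]': depth seq [1 2 1 0 1 0 1 2 1 2 3 4 3 2 1 2 1 2 1 2 1 2 3 2 1 2 3 2 3 2 3 2 1 0 1 0 1 0 1 0]
  -> pairs=20 depth=4 groups=6 -> no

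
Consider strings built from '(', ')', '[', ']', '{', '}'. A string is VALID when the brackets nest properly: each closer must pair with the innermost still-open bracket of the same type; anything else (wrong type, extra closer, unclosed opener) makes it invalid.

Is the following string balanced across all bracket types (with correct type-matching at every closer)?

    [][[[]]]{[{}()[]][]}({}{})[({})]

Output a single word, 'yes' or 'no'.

Answer: yes

Derivation:
pos 0: push '['; stack = [
pos 1: ']' matches '['; pop; stack = (empty)
pos 2: push '['; stack = [
pos 3: push '['; stack = [[
pos 4: push '['; stack = [[[
pos 5: ']' matches '['; pop; stack = [[
pos 6: ']' matches '['; pop; stack = [
pos 7: ']' matches '['; pop; stack = (empty)
pos 8: push '{'; stack = {
pos 9: push '['; stack = {[
pos 10: push '{'; stack = {[{
pos 11: '}' matches '{'; pop; stack = {[
pos 12: push '('; stack = {[(
pos 13: ')' matches '('; pop; stack = {[
pos 14: push '['; stack = {[[
pos 15: ']' matches '['; pop; stack = {[
pos 16: ']' matches '['; pop; stack = {
pos 17: push '['; stack = {[
pos 18: ']' matches '['; pop; stack = {
pos 19: '}' matches '{'; pop; stack = (empty)
pos 20: push '('; stack = (
pos 21: push '{'; stack = ({
pos 22: '}' matches '{'; pop; stack = (
pos 23: push '{'; stack = ({
pos 24: '}' matches '{'; pop; stack = (
pos 25: ')' matches '('; pop; stack = (empty)
pos 26: push '['; stack = [
pos 27: push '('; stack = [(
pos 28: push '{'; stack = [({
pos 29: '}' matches '{'; pop; stack = [(
pos 30: ')' matches '('; pop; stack = [
pos 31: ']' matches '['; pop; stack = (empty)
end: stack empty → VALID
Verdict: properly nested → yes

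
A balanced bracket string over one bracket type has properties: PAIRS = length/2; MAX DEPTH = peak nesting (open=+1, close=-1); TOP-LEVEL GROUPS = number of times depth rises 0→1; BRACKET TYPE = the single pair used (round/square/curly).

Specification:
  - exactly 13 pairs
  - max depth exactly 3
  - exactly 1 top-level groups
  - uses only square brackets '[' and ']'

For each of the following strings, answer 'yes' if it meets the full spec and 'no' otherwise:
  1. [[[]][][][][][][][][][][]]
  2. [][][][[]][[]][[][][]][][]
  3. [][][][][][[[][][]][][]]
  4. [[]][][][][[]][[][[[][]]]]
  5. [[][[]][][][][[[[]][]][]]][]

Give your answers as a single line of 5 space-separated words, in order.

Answer: yes no no no no

Derivation:
String 1 '[[[]][][][][][][][][][][]]': depth seq [1 2 3 2 1 2 1 2 1 2 1 2 1 2 1 2 1 2 1 2 1 2 1 2 1 0]
  -> pairs=13 depth=3 groups=1 -> yes
String 2 '[][][][[]][[]][[][][]][][]': depth seq [1 0 1 0 1 0 1 2 1 0 1 2 1 0 1 2 1 2 1 2 1 0 1 0 1 0]
  -> pairs=13 depth=2 groups=8 -> no
String 3 '[][][][][][[[][][]][][]]': depth seq [1 0 1 0 1 0 1 0 1 0 1 2 3 2 3 2 3 2 1 2 1 2 1 0]
  -> pairs=12 depth=3 groups=6 -> no
String 4 '[[]][][][][[]][[][[[][]]]]': depth seq [1 2 1 0 1 0 1 0 1 0 1 2 1 0 1 2 1 2 3 4 3 4 3 2 1 0]
  -> pairs=13 depth=4 groups=6 -> no
String 5 '[[][[]][][][][[[[]][]][]]][]': depth seq [1 2 1 2 3 2 1 2 1 2 1 2 1 2 3 4 5 4 3 4 3 2 3 2 1 0 1 0]
  -> pairs=14 depth=5 groups=2 -> no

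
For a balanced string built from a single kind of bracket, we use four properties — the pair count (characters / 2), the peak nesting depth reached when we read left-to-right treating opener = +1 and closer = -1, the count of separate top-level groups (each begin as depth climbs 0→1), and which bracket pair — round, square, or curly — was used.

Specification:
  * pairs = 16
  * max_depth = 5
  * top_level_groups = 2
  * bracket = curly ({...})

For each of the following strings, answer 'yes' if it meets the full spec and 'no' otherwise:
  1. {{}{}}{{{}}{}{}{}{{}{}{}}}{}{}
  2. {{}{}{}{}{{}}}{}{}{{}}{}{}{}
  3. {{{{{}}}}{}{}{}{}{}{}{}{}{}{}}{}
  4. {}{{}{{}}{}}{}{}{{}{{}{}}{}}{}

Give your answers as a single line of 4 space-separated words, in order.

String 1 '{{}{}}{{{}}{}{}{}{{}{}{}}}{}{}': depth seq [1 2 1 2 1 0 1 2 3 2 1 2 1 2 1 2 1 2 3 2 3 2 3 2 1 0 1 0 1 0]
  -> pairs=15 depth=3 groups=4 -> no
String 2 '{{}{}{}{}{{}}}{}{}{{}}{}{}{}': depth seq [1 2 1 2 1 2 1 2 1 2 3 2 1 0 1 0 1 0 1 2 1 0 1 0 1 0 1 0]
  -> pairs=14 depth=3 groups=7 -> no
String 3 '{{{{{}}}}{}{}{}{}{}{}{}{}{}{}}{}': depth seq [1 2 3 4 5 4 3 2 1 2 1 2 1 2 1 2 1 2 1 2 1 2 1 2 1 2 1 2 1 0 1 0]
  -> pairs=16 depth=5 groups=2 -> yes
String 4 '{}{{}{{}}{}}{}{}{{}{{}{}}{}}{}': depth seq [1 0 1 2 1 2 3 2 1 2 1 0 1 0 1 0 1 2 1 2 3 2 3 2 1 2 1 0 1 0]
  -> pairs=15 depth=3 groups=6 -> no

Answer: no no yes no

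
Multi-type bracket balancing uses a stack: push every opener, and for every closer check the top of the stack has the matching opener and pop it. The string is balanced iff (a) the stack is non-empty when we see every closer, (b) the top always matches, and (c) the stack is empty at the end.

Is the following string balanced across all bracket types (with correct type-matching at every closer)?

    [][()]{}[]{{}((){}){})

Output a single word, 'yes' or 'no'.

Answer: no

Derivation:
pos 0: push '['; stack = [
pos 1: ']' matches '['; pop; stack = (empty)
pos 2: push '['; stack = [
pos 3: push '('; stack = [(
pos 4: ')' matches '('; pop; stack = [
pos 5: ']' matches '['; pop; stack = (empty)
pos 6: push '{'; stack = {
pos 7: '}' matches '{'; pop; stack = (empty)
pos 8: push '['; stack = [
pos 9: ']' matches '['; pop; stack = (empty)
pos 10: push '{'; stack = {
pos 11: push '{'; stack = {{
pos 12: '}' matches '{'; pop; stack = {
pos 13: push '('; stack = {(
pos 14: push '('; stack = {((
pos 15: ')' matches '('; pop; stack = {(
pos 16: push '{'; stack = {({
pos 17: '}' matches '{'; pop; stack = {(
pos 18: ')' matches '('; pop; stack = {
pos 19: push '{'; stack = {{
pos 20: '}' matches '{'; pop; stack = {
pos 21: saw closer ')' but top of stack is '{' (expected '}') → INVALID
Verdict: type mismatch at position 21: ')' closes '{' → no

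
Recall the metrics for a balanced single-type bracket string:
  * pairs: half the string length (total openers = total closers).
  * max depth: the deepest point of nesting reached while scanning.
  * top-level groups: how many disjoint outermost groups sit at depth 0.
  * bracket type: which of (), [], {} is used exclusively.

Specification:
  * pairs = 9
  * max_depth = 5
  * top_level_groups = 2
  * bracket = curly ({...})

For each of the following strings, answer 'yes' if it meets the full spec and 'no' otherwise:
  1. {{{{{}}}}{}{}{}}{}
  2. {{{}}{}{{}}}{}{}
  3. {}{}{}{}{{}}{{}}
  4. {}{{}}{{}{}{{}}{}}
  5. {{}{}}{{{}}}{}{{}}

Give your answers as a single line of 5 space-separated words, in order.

Answer: yes no no no no

Derivation:
String 1 '{{{{{}}}}{}{}{}}{}': depth seq [1 2 3 4 5 4 3 2 1 2 1 2 1 2 1 0 1 0]
  -> pairs=9 depth=5 groups=2 -> yes
String 2 '{{{}}{}{{}}}{}{}': depth seq [1 2 3 2 1 2 1 2 3 2 1 0 1 0 1 0]
  -> pairs=8 depth=3 groups=3 -> no
String 3 '{}{}{}{}{{}}{{}}': depth seq [1 0 1 0 1 0 1 0 1 2 1 0 1 2 1 0]
  -> pairs=8 depth=2 groups=6 -> no
String 4 '{}{{}}{{}{}{{}}{}}': depth seq [1 0 1 2 1 0 1 2 1 2 1 2 3 2 1 2 1 0]
  -> pairs=9 depth=3 groups=3 -> no
String 5 '{{}{}}{{{}}}{}{{}}': depth seq [1 2 1 2 1 0 1 2 3 2 1 0 1 0 1 2 1 0]
  -> pairs=9 depth=3 groups=4 -> no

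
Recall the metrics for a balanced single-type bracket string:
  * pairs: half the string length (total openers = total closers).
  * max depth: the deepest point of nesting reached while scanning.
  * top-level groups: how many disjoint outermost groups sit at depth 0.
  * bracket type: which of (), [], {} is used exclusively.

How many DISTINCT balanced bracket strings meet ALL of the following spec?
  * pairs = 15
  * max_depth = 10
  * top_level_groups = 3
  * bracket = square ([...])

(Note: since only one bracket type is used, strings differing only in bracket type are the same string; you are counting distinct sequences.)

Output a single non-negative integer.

Spec: pairs=15 depth=10 groups=3
Count(depth <= 10) = 1930718
Count(depth <= 9) = 1925612
Count(depth == 10) = 1930718 - 1925612 = 5106

Answer: 5106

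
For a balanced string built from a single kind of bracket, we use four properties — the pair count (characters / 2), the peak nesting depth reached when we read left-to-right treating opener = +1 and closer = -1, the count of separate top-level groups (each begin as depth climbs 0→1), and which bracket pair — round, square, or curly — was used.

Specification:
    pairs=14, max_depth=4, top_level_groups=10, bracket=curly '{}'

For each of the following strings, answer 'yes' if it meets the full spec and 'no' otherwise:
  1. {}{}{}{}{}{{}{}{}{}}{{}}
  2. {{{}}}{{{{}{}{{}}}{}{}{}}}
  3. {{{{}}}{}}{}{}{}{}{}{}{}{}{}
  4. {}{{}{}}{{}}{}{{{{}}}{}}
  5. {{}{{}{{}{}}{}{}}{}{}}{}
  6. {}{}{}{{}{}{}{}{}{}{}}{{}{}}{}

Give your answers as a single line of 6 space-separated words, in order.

Answer: no no yes no no no

Derivation:
String 1 '{}{}{}{}{}{{}{}{}{}}{{}}': depth seq [1 0 1 0 1 0 1 0 1 0 1 2 1 2 1 2 1 2 1 0 1 2 1 0]
  -> pairs=12 depth=2 groups=7 -> no
String 2 '{{{}}}{{{{}{}{{}}}{}{}{}}}': depth seq [1 2 3 2 1 0 1 2 3 4 3 4 3 4 5 4 3 2 3 2 3 2 3 2 1 0]
  -> pairs=13 depth=5 groups=2 -> no
String 3 '{{{{}}}{}}{}{}{}{}{}{}{}{}{}': depth seq [1 2 3 4 3 2 1 2 1 0 1 0 1 0 1 0 1 0 1 0 1 0 1 0 1 0 1 0]
  -> pairs=14 depth=4 groups=10 -> yes
String 4 '{}{{}{}}{{}}{}{{{{}}}{}}': depth seq [1 0 1 2 1 2 1 0 1 2 1 0 1 0 1 2 3 4 3 2 1 2 1 0]
  -> pairs=12 depth=4 groups=5 -> no
String 5 '{{}{{}{{}{}}{}{}}{}{}}{}': depth seq [1 2 1 2 3 2 3 4 3 4 3 2 3 2 3 2 1 2 1 2 1 0 1 0]
  -> pairs=12 depth=4 groups=2 -> no
String 6 '{}{}{}{{}{}{}{}{}{}{}}{{}{}}{}': depth seq [1 0 1 0 1 0 1 2 1 2 1 2 1 2 1 2 1 2 1 2 1 0 1 2 1 2 1 0 1 0]
  -> pairs=15 depth=2 groups=6 -> no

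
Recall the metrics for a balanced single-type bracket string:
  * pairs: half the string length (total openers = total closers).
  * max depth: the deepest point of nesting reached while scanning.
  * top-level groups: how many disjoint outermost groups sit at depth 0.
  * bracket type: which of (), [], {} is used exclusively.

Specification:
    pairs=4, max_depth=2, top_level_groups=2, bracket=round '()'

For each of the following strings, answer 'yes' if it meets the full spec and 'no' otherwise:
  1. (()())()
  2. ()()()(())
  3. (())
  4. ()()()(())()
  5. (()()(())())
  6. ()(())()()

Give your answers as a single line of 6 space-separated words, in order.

String 1 '(()())()': depth seq [1 2 1 2 1 0 1 0]
  -> pairs=4 depth=2 groups=2 -> yes
String 2 '()()()(())': depth seq [1 0 1 0 1 0 1 2 1 0]
  -> pairs=5 depth=2 groups=4 -> no
String 3 '(())': depth seq [1 2 1 0]
  -> pairs=2 depth=2 groups=1 -> no
String 4 '()()()(())()': depth seq [1 0 1 0 1 0 1 2 1 0 1 0]
  -> pairs=6 depth=2 groups=5 -> no
String 5 '(()()(())())': depth seq [1 2 1 2 1 2 3 2 1 2 1 0]
  -> pairs=6 depth=3 groups=1 -> no
String 6 '()(())()()': depth seq [1 0 1 2 1 0 1 0 1 0]
  -> pairs=5 depth=2 groups=4 -> no

Answer: yes no no no no no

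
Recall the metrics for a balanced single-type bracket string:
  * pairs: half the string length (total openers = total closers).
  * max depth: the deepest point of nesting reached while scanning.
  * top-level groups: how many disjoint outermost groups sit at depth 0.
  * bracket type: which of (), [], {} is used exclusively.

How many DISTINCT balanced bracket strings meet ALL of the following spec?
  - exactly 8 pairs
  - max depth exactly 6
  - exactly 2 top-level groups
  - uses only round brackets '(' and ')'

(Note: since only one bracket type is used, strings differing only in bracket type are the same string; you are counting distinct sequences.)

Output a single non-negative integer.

Answer: 20

Derivation:
Spec: pairs=8 depth=6 groups=2
Count(depth <= 6) = 427
Count(depth <= 5) = 407
Count(depth == 6) = 427 - 407 = 20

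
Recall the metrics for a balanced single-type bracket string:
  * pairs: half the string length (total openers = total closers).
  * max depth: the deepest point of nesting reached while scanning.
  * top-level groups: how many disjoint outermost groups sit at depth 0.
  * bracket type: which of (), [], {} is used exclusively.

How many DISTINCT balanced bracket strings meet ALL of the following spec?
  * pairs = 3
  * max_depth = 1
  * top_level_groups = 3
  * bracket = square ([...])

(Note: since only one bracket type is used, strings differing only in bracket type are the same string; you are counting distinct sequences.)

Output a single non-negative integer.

Answer: 1

Derivation:
Spec: pairs=3 depth=1 groups=3
Count(depth <= 1) = 1
Count(depth <= 0) = 0
Count(depth == 1) = 1 - 0 = 1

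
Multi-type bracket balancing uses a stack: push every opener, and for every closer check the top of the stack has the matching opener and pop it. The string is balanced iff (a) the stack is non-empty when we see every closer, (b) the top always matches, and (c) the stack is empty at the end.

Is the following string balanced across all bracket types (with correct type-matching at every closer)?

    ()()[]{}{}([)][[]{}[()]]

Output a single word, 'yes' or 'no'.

Answer: no

Derivation:
pos 0: push '('; stack = (
pos 1: ')' matches '('; pop; stack = (empty)
pos 2: push '('; stack = (
pos 3: ')' matches '('; pop; stack = (empty)
pos 4: push '['; stack = [
pos 5: ']' matches '['; pop; stack = (empty)
pos 6: push '{'; stack = {
pos 7: '}' matches '{'; pop; stack = (empty)
pos 8: push '{'; stack = {
pos 9: '}' matches '{'; pop; stack = (empty)
pos 10: push '('; stack = (
pos 11: push '['; stack = ([
pos 12: saw closer ')' but top of stack is '[' (expected ']') → INVALID
Verdict: type mismatch at position 12: ')' closes '[' → no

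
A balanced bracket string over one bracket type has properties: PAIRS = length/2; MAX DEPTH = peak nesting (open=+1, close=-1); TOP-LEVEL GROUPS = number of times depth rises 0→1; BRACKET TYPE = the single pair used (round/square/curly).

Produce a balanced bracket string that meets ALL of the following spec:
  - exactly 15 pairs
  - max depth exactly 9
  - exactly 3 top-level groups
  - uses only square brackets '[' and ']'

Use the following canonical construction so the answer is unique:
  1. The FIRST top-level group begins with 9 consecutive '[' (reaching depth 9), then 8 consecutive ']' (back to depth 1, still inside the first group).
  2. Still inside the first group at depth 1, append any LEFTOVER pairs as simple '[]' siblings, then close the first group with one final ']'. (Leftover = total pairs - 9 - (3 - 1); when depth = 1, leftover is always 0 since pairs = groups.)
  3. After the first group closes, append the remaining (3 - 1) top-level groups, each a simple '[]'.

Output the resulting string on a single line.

Answer: [[[[[[[[[]]]]]]]][][][][]][][]

Derivation:
Spec: pairs=15 depth=9 groups=3
Leftover pairs = 15 - 9 - (3-1) = 4
First group: deep chain of depth 9 + 4 sibling pairs
Remaining 2 groups: simple '[]' each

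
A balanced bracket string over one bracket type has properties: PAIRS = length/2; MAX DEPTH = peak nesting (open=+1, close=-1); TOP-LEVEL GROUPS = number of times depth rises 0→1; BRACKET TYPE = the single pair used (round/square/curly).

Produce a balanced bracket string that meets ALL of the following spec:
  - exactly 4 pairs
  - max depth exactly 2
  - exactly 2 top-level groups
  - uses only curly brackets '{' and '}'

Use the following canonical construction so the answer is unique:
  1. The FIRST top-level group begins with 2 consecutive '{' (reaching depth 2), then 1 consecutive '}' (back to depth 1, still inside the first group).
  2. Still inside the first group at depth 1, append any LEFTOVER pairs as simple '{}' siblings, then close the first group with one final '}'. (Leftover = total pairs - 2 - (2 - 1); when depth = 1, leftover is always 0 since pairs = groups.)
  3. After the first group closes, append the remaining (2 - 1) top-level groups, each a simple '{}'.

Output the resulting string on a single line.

Answer: {{}{}}{}

Derivation:
Spec: pairs=4 depth=2 groups=2
Leftover pairs = 4 - 2 - (2-1) = 1
First group: deep chain of depth 2 + 1 sibling pairs
Remaining 1 groups: simple '{}' each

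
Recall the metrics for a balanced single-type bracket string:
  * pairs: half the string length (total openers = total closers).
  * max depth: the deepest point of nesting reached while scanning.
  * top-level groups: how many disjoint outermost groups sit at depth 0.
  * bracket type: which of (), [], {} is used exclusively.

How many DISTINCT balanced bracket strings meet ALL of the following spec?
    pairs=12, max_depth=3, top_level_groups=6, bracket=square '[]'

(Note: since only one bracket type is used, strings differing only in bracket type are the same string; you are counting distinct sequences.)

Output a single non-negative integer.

Spec: pairs=12 depth=3 groups=6
Count(depth <= 3) = 3653
Count(depth <= 2) = 462
Count(depth == 3) = 3653 - 462 = 3191

Answer: 3191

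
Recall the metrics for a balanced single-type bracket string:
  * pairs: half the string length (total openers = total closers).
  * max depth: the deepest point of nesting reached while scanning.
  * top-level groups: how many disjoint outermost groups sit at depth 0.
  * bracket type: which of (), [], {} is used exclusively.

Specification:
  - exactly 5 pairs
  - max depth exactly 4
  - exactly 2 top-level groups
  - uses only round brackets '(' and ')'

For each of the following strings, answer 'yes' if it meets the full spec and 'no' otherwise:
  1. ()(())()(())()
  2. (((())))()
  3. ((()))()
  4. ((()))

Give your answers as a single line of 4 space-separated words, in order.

String 1 '()(())()(())()': depth seq [1 0 1 2 1 0 1 0 1 2 1 0 1 0]
  -> pairs=7 depth=2 groups=5 -> no
String 2 '(((())))()': depth seq [1 2 3 4 3 2 1 0 1 0]
  -> pairs=5 depth=4 groups=2 -> yes
String 3 '((()))()': depth seq [1 2 3 2 1 0 1 0]
  -> pairs=4 depth=3 groups=2 -> no
String 4 '((()))': depth seq [1 2 3 2 1 0]
  -> pairs=3 depth=3 groups=1 -> no

Answer: no yes no no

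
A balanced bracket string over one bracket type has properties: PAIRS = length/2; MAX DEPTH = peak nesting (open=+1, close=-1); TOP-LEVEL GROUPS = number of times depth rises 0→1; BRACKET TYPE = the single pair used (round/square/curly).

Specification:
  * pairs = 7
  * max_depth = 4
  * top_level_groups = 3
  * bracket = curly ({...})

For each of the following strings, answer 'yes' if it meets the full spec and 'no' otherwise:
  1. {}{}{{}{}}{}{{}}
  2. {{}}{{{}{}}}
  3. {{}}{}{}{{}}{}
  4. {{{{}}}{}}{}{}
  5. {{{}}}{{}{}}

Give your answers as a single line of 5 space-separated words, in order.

String 1 '{}{}{{}{}}{}{{}}': depth seq [1 0 1 0 1 2 1 2 1 0 1 0 1 2 1 0]
  -> pairs=8 depth=2 groups=5 -> no
String 2 '{{}}{{{}{}}}': depth seq [1 2 1 0 1 2 3 2 3 2 1 0]
  -> pairs=6 depth=3 groups=2 -> no
String 3 '{{}}{}{}{{}}{}': depth seq [1 2 1 0 1 0 1 0 1 2 1 0 1 0]
  -> pairs=7 depth=2 groups=5 -> no
String 4 '{{{{}}}{}}{}{}': depth seq [1 2 3 4 3 2 1 2 1 0 1 0 1 0]
  -> pairs=7 depth=4 groups=3 -> yes
String 5 '{{{}}}{{}{}}': depth seq [1 2 3 2 1 0 1 2 1 2 1 0]
  -> pairs=6 depth=3 groups=2 -> no

Answer: no no no yes no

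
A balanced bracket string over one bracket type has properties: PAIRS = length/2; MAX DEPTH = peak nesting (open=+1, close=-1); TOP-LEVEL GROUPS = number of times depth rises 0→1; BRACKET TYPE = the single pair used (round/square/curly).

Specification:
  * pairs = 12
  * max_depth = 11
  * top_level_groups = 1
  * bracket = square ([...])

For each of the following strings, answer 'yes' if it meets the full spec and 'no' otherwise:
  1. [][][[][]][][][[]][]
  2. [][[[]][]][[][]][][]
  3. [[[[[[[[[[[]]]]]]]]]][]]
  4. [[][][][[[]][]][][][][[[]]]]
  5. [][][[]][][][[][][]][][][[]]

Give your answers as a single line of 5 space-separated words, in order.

Answer: no no yes no no

Derivation:
String 1 '[][][[][]][][][[]][]': depth seq [1 0 1 0 1 2 1 2 1 0 1 0 1 0 1 2 1 0 1 0]
  -> pairs=10 depth=2 groups=7 -> no
String 2 '[][[[]][]][[][]][][]': depth seq [1 0 1 2 3 2 1 2 1 0 1 2 1 2 1 0 1 0 1 0]
  -> pairs=10 depth=3 groups=5 -> no
String 3 '[[[[[[[[[[[]]]]]]]]]][]]': depth seq [1 2 3 4 5 6 7 8 9 10 11 10 9 8 7 6 5 4 3 2 1 2 1 0]
  -> pairs=12 depth=11 groups=1 -> yes
String 4 '[[][][][[[]][]][][][][[[]]]]': depth seq [1 2 1 2 1 2 1 2 3 4 3 2 3 2 1 2 1 2 1 2 1 2 3 4 3 2 1 0]
  -> pairs=14 depth=4 groups=1 -> no
String 5 '[][][[]][][][[][][]][][][[]]': depth seq [1 0 1 0 1 2 1 0 1 0 1 0 1 2 1 2 1 2 1 0 1 0 1 0 1 2 1 0]
  -> pairs=14 depth=2 groups=9 -> no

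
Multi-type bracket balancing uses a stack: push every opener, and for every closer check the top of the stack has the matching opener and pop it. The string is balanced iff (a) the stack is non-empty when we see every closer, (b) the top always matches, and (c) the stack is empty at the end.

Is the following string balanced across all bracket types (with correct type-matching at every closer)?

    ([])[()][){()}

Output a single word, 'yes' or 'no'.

Answer: no

Derivation:
pos 0: push '('; stack = (
pos 1: push '['; stack = ([
pos 2: ']' matches '['; pop; stack = (
pos 3: ')' matches '('; pop; stack = (empty)
pos 4: push '['; stack = [
pos 5: push '('; stack = [(
pos 6: ')' matches '('; pop; stack = [
pos 7: ']' matches '['; pop; stack = (empty)
pos 8: push '['; stack = [
pos 9: saw closer ')' but top of stack is '[' (expected ']') → INVALID
Verdict: type mismatch at position 9: ')' closes '[' → no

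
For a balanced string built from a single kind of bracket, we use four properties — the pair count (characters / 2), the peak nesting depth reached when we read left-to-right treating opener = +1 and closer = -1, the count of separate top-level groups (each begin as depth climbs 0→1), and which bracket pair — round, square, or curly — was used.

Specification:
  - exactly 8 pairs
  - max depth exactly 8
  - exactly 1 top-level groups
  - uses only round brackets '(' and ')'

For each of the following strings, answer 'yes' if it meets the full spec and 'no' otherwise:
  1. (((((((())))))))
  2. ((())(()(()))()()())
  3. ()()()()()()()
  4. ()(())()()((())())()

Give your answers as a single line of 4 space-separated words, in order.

String 1 '(((((((())))))))': depth seq [1 2 3 4 5 6 7 8 7 6 5 4 3 2 1 0]
  -> pairs=8 depth=8 groups=1 -> yes
String 2 '((())(()(()))()()())': depth seq [1 2 3 2 1 2 3 2 3 4 3 2 1 2 1 2 1 2 1 0]
  -> pairs=10 depth=4 groups=1 -> no
String 3 '()()()()()()()': depth seq [1 0 1 0 1 0 1 0 1 0 1 0 1 0]
  -> pairs=7 depth=1 groups=7 -> no
String 4 '()(())()()((())())()': depth seq [1 0 1 2 1 0 1 0 1 0 1 2 3 2 1 2 1 0 1 0]
  -> pairs=10 depth=3 groups=6 -> no

Answer: yes no no no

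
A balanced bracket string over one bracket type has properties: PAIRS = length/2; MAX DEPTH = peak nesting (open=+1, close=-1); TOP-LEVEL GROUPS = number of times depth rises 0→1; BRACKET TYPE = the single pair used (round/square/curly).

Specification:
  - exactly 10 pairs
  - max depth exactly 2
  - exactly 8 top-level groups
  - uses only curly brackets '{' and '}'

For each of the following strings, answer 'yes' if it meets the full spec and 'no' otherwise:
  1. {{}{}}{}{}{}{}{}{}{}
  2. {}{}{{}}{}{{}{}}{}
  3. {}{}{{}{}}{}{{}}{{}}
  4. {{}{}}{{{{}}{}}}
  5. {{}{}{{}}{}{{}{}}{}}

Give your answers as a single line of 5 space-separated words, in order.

Answer: yes no no no no

Derivation:
String 1 '{{}{}}{}{}{}{}{}{}{}': depth seq [1 2 1 2 1 0 1 0 1 0 1 0 1 0 1 0 1 0 1 0]
  -> pairs=10 depth=2 groups=8 -> yes
String 2 '{}{}{{}}{}{{}{}}{}': depth seq [1 0 1 0 1 2 1 0 1 0 1 2 1 2 1 0 1 0]
  -> pairs=9 depth=2 groups=6 -> no
String 3 '{}{}{{}{}}{}{{}}{{}}': depth seq [1 0 1 0 1 2 1 2 1 0 1 0 1 2 1 0 1 2 1 0]
  -> pairs=10 depth=2 groups=6 -> no
String 4 '{{}{}}{{{{}}{}}}': depth seq [1 2 1 2 1 0 1 2 3 4 3 2 3 2 1 0]
  -> pairs=8 depth=4 groups=2 -> no
String 5 '{{}{}{{}}{}{{}{}}{}}': depth seq [1 2 1 2 1 2 3 2 1 2 1 2 3 2 3 2 1 2 1 0]
  -> pairs=10 depth=3 groups=1 -> no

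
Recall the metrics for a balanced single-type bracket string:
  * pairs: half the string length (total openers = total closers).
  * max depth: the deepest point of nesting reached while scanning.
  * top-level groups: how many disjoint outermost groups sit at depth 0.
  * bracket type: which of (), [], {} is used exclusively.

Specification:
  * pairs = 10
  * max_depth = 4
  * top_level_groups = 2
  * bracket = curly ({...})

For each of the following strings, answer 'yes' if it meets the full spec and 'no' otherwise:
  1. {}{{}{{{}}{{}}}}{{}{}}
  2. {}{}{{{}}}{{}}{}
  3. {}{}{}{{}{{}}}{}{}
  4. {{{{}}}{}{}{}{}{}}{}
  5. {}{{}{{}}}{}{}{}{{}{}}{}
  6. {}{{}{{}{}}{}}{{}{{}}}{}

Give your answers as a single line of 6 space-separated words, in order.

String 1 '{}{{}{{{}}{{}}}}{{}{}}': depth seq [1 0 1 2 1 2 3 4 3 2 3 4 3 2 1 0 1 2 1 2 1 0]
  -> pairs=11 depth=4 groups=3 -> no
String 2 '{}{}{{{}}}{{}}{}': depth seq [1 0 1 0 1 2 3 2 1 0 1 2 1 0 1 0]
  -> pairs=8 depth=3 groups=5 -> no
String 3 '{}{}{}{{}{{}}}{}{}': depth seq [1 0 1 0 1 0 1 2 1 2 3 2 1 0 1 0 1 0]
  -> pairs=9 depth=3 groups=6 -> no
String 4 '{{{{}}}{}{}{}{}{}}{}': depth seq [1 2 3 4 3 2 1 2 1 2 1 2 1 2 1 2 1 0 1 0]
  -> pairs=10 depth=4 groups=2 -> yes
String 5 '{}{{}{{}}}{}{}{}{{}{}}{}': depth seq [1 0 1 2 1 2 3 2 1 0 1 0 1 0 1 0 1 2 1 2 1 0 1 0]
  -> pairs=12 depth=3 groups=7 -> no
String 6 '{}{{}{{}{}}{}}{{}{{}}}{}': depth seq [1 0 1 2 1 2 3 2 3 2 1 2 1 0 1 2 1 2 3 2 1 0 1 0]
  -> pairs=12 depth=3 groups=4 -> no

Answer: no no no yes no no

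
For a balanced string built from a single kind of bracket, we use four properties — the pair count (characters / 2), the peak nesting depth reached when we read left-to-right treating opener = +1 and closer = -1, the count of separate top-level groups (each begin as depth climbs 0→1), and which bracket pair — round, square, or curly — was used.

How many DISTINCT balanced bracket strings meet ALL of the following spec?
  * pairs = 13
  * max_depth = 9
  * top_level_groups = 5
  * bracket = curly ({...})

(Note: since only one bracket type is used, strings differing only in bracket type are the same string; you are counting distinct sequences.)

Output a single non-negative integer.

Spec: pairs=13 depth=9 groups=5
Count(depth <= 9) = 48450
Count(depth <= 8) = 48445
Count(depth == 9) = 48450 - 48445 = 5

Answer: 5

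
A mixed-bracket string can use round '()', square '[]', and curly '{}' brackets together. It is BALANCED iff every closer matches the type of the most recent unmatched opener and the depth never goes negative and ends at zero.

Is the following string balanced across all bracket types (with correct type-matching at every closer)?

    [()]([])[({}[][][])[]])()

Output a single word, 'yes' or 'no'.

Answer: no

Derivation:
pos 0: push '['; stack = [
pos 1: push '('; stack = [(
pos 2: ')' matches '('; pop; stack = [
pos 3: ']' matches '['; pop; stack = (empty)
pos 4: push '('; stack = (
pos 5: push '['; stack = ([
pos 6: ']' matches '['; pop; stack = (
pos 7: ')' matches '('; pop; stack = (empty)
pos 8: push '['; stack = [
pos 9: push '('; stack = [(
pos 10: push '{'; stack = [({
pos 11: '}' matches '{'; pop; stack = [(
pos 12: push '['; stack = [([
pos 13: ']' matches '['; pop; stack = [(
pos 14: push '['; stack = [([
pos 15: ']' matches '['; pop; stack = [(
pos 16: push '['; stack = [([
pos 17: ']' matches '['; pop; stack = [(
pos 18: ')' matches '('; pop; stack = [
pos 19: push '['; stack = [[
pos 20: ']' matches '['; pop; stack = [
pos 21: ']' matches '['; pop; stack = (empty)
pos 22: saw closer ')' but stack is empty → INVALID
Verdict: unmatched closer ')' at position 22 → no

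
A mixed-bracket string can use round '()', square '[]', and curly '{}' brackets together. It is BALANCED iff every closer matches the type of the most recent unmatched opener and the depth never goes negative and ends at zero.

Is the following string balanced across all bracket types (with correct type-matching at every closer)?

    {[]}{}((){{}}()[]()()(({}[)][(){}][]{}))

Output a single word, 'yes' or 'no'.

Answer: no

Derivation:
pos 0: push '{'; stack = {
pos 1: push '['; stack = {[
pos 2: ']' matches '['; pop; stack = {
pos 3: '}' matches '{'; pop; stack = (empty)
pos 4: push '{'; stack = {
pos 5: '}' matches '{'; pop; stack = (empty)
pos 6: push '('; stack = (
pos 7: push '('; stack = ((
pos 8: ')' matches '('; pop; stack = (
pos 9: push '{'; stack = ({
pos 10: push '{'; stack = ({{
pos 11: '}' matches '{'; pop; stack = ({
pos 12: '}' matches '{'; pop; stack = (
pos 13: push '('; stack = ((
pos 14: ')' matches '('; pop; stack = (
pos 15: push '['; stack = ([
pos 16: ']' matches '['; pop; stack = (
pos 17: push '('; stack = ((
pos 18: ')' matches '('; pop; stack = (
pos 19: push '('; stack = ((
pos 20: ')' matches '('; pop; stack = (
pos 21: push '('; stack = ((
pos 22: push '('; stack = (((
pos 23: push '{'; stack = ((({
pos 24: '}' matches '{'; pop; stack = (((
pos 25: push '['; stack = ((([
pos 26: saw closer ')' but top of stack is '[' (expected ']') → INVALID
Verdict: type mismatch at position 26: ')' closes '[' → no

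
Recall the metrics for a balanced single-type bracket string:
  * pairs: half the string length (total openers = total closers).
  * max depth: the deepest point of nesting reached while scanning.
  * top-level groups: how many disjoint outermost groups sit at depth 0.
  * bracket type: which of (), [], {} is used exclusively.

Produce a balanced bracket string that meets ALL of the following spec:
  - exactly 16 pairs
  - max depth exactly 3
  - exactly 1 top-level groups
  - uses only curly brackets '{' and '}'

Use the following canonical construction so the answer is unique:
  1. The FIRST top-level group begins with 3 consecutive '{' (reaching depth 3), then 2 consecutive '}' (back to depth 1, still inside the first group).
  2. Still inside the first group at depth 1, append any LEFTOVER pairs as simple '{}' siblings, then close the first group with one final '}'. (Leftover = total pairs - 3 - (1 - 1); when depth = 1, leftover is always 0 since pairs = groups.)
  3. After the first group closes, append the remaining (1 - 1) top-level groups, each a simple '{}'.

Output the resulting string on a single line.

Spec: pairs=16 depth=3 groups=1
Leftover pairs = 16 - 3 - (1-1) = 13
First group: deep chain of depth 3 + 13 sibling pairs
Remaining 0 groups: simple '{}' each

Answer: {{{}}{}{}{}{}{}{}{}{}{}{}{}{}{}}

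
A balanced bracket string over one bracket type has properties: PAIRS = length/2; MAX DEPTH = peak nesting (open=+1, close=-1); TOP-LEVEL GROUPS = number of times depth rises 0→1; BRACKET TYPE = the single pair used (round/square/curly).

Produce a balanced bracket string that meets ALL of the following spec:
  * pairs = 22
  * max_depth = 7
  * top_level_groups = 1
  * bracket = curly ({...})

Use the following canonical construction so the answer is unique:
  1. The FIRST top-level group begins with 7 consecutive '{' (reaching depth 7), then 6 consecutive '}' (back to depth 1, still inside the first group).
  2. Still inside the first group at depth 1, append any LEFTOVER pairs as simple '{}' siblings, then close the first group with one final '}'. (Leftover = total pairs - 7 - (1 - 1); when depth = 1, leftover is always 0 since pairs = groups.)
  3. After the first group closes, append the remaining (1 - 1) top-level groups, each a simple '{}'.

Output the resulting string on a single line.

Spec: pairs=22 depth=7 groups=1
Leftover pairs = 22 - 7 - (1-1) = 15
First group: deep chain of depth 7 + 15 sibling pairs
Remaining 0 groups: simple '{}' each

Answer: {{{{{{{}}}}}}{}{}{}{}{}{}{}{}{}{}{}{}{}{}{}}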